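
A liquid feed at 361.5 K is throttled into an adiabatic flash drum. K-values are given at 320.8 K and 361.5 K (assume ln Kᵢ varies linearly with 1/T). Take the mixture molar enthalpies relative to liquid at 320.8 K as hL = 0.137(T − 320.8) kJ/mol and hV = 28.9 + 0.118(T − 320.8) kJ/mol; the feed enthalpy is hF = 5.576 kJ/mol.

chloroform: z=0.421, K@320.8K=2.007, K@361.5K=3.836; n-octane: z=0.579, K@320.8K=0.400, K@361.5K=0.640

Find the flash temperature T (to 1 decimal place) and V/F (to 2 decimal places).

T = 323.0 K, V/F = 0.18

Adiabatic flash: solve Rachford–Rice at each trial T, then check hF = ψ·hV(T) + (1−ψ)·hL(T).
  T = 320.8 K: K = (2.007, 0.400), RR gives ψ = 0.127, H_out = 3.661 kJ/mol
  T = 361.5 K: K = (3.836, 0.640), RR gives ψ = 0.965, H_out = 32.726 kJ/mol
  T = 341.1 K: K = (2.827, 0.513), RR gives ψ = 0.547, H_out = 18.383 kJ/mol
  T = 331.0 K: K = (2.396, 0.455), RR gives ψ = 0.358, H_out = 11.666 kJ/mol
  T = 325.9 K: K = (2.196, 0.427), RR gives ψ = 0.251, H_out = 7.918 kJ/mol
  T = 323.4 K: K = (2.102, 0.414), RR gives ψ = 0.193, H_out = 5.913 kJ/mol
  T = 322.1 K: K = (2.054, 0.407), RR gives ψ = 0.160, H_out = 4.811 kJ/mol
Linear interpolation between T = 322.1 (H_out = 4.811) and T = 323.4 (H_out = 5.913) on hF = 5.576 gives T ≈ 323.0 K, at which ψ = 0.18.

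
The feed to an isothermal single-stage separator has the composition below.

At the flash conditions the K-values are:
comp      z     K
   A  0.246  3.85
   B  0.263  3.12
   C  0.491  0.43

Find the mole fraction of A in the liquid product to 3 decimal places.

Material balance + equilibrium reduce to Σ zᵢ(Kᵢ−1)/(1+V/F(Kᵢ−1)) = 0.
Check two-phase: ΣzᵢKᵢ = 1.979 > 1 and Σzᵢ/Kᵢ = 1.290 > 1, so g(0) = 0.979 > 0 and g(1) = -0.290 < 0.
Newton iteration, V/F⁰ = 0.5:
  V/F = 0.500: g = 0.1683, g' = -0.930 → V/F = 0.681
  V/F = 0.681: g = 0.0092, g' = -0.855 → V/F = 0.692
Converged at V/F = 0.692.
Compositions from xᵢ = zᵢ/(1+V/F(Kᵢ−1)), yᵢ = Kᵢxᵢ:
  A: x = 0.083, y = 0.319
  B: x = 0.107, y = 0.333
  C: x = 0.811, y = 0.349

x_A = 0.083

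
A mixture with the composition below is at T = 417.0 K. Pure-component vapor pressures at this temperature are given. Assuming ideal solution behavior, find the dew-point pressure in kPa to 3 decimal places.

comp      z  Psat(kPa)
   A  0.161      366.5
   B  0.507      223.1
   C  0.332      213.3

Pdew = 234.285 kPa

At the dew point ψ → 1, so Σzᵢ/Kᵢ = 1 with Kᵢ = Pᵢˢᵃᵗ/P ⇒ 1/P = Σzᵢ/Pᵢˢᵃᵗ.
1/P = 0.161/366.5 + 0.507/223.1 + 0.332/213.3 = 0.004268 ⇒ P = 234.285 kPa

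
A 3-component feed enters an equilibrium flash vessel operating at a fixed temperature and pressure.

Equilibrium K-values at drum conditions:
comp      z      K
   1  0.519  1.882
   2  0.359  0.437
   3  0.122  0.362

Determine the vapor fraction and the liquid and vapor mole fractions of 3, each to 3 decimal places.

ψ = 0.346, x_3 = 0.157, y_3 = 0.057

Iterate (Newton) starting at ψ = 0.57:
  ψ = 0.570: g = -0.1153, g' = -0.548 → ψ = 0.360
  ψ = 0.360: g = -0.0069, g' = -0.495 → ψ = 0.346
Converged at ψ = 0.346.
Compositions from xᵢ = zᵢ/(1+ψ(Kᵢ−1)), yᵢ = Kᵢxᵢ:
  1: x = 0.398, y = 0.749
  2: x = 0.446, y = 0.195
  3: x = 0.157, y = 0.057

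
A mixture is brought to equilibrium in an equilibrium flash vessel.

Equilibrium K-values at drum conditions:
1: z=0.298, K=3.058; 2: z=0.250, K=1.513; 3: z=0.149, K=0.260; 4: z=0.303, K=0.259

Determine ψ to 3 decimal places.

Rachford–Rice: g(ψ) = Σ zᵢ(Kᵢ−1)/(1+ψ(Kᵢ−1)) = 0.
Feasibility: ΣzᵢKᵢ = 1.407, Σzᵢ/Kᵢ = 2.006 — both > 1, two phases present.
Newton–Raphson from ψ = 0.7:
  ψ = 0.700: g = -0.3496, g' = -1.317 → ψ = 0.435
  ψ = 0.435: g = -0.0650, g' = -0.935 → ψ = 0.365
  ψ = 0.365: g = -0.0006, g' = -0.924 → ψ = 0.364
Converged at ψ = 0.364.

ψ = 0.364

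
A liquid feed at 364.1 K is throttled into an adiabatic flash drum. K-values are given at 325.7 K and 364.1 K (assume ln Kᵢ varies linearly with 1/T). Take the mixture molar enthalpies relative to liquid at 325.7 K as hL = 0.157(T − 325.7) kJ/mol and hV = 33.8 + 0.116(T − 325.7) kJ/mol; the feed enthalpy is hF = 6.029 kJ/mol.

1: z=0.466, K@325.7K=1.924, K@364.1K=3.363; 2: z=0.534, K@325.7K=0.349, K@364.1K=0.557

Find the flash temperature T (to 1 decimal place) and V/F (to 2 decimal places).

Adiabatic flash: solve Rachford–Rice at each trial T, then check hF = ψ·hV(T) + (1−ψ)·hL(T).
  T = 325.7 K: K = (1.924, 0.349), RR gives ψ = 0.138, H_out = 4.661 kJ/mol
  T = 364.1 K: K = (3.363, 0.557), RR gives ψ = 0.826, H_out = 32.645 kJ/mol
  T = 344.9 K: K = (2.584, 0.447), RR gives ψ = 0.505, H_out = 19.685 kJ/mol
  T = 335.3 K: K = (2.239, 0.396), RR gives ψ = 0.341, H_out = 12.892 kJ/mol
  T = 330.5 K: K = (2.078, 0.372), RR gives ψ = 0.247, H_out = 9.048 kJ/mol
  T = 328.1 K: K = (2.000, 0.361), RR gives ψ = 0.195, H_out = 6.938 kJ/mol
Linear interpolation between T = 325.7 (H_out = 4.661) and T = 328.1 (H_out = 6.938) on hF = 6.029 gives T ≈ 327.1 K, at which ψ = 0.17.

T = 327.1 K, V/F = 0.17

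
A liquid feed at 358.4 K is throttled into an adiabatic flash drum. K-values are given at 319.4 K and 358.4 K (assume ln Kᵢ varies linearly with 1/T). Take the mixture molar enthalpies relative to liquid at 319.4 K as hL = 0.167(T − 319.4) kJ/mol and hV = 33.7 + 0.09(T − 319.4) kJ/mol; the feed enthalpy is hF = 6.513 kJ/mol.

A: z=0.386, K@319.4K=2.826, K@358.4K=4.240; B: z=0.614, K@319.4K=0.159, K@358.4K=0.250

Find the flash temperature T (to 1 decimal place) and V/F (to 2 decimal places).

Adiabatic flash: solve Rachford–Rice at each trial T, then check hF = ψ·hV(T) + (1−ψ)·hL(T).
  T = 319.4 K: K = (2.826, 0.159), RR gives ψ = 0.123, H_out = 4.136 kJ/mol
  T = 358.4 K: K = (4.240, 0.250), RR gives ψ = 0.325, H_out = 16.494 kJ/mol
  T = 338.9 K: K = (3.502, 0.202), RR gives ψ = 0.238, H_out = 10.930 kJ/mol
  T = 329.1 K: K = (3.154, 0.180), RR gives ψ = 0.186, H_out = 7.735 kJ/mol
  T = 324.2 K: K = (2.986, 0.169), RR gives ψ = 0.155, H_out = 5.983 kJ/mol
  T = 326.6 K: K = (3.068, 0.174), RR gives ψ = 0.171, H_out = 6.856 kJ/mol
  T = 325.4 K: K = (3.027, 0.172), RR gives ψ = 0.163, H_out = 6.423 kJ/mol
Linear interpolation between T = 325.4 (H_out = 6.423) and T = 326.6 (H_out = 6.856) on hF = 6.513 gives T ≈ 325.6 K, at which ψ = 0.16.

T = 325.6 K, V/F = 0.16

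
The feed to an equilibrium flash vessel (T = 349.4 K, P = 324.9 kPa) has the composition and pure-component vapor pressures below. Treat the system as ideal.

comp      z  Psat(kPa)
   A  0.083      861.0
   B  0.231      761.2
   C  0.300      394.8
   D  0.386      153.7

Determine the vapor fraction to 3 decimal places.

ψ = 0.601

Raoult's law: Kᵢ = Pᵢˢᵃᵗ/P = Pᵢˢᵃᵗ/324.9.
  K_A = 861.0/324.9 = 2.65005, K_B = 761.2/324.9 = 2.34287, K_C = 394.8/324.9 = 1.21514, K_D = 153.7/324.9 = 0.47307
Rachford–Rice: g(ψ) = Σ zᵢ(Kᵢ−1)/(1+ψ(Kᵢ−1)) = 0.
Feasibility: ΣzᵢKᵢ = 1.308, Σzᵢ/Kᵢ = 1.193 — both > 1, two phases present.
Iterate (Newton) starting at ψ = 0.5:
  ψ = 0.500: g = 0.0428, g' = -0.426 → ψ = 0.600
  ψ = 0.600: g = 0.0002, g' = -0.425 → ψ = 0.601
Converged at ψ = 0.601.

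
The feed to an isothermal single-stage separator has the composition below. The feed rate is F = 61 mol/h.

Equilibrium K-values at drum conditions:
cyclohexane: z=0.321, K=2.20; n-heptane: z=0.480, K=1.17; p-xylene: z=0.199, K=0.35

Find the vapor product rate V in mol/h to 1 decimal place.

Let β = V/F and solve Σ zᵢ(Kᵢ−1)/(1+β(Kᵢ−1)) = 0.
Feasibility: ΣzᵢKᵢ = 1.337, Σzᵢ/Kᵢ = 1.125 — both > 1, two phases present.
Newton iteration, β⁰ = 0.5:
  β = 0.500: g = 0.1243, g' = -0.377 → β = 0.830
  β = 0.830: g = -0.0163, g' = -0.523 → β = 0.799
  β = 0.799: g = -0.0005, g' = -0.495 → β = 0.798
Converged at β = 0.798.
Then V = β·F = 0.7977·61 = 48.7 mol/h and L = F − V = 12.3 mol/h.

V = 48.7 mol/h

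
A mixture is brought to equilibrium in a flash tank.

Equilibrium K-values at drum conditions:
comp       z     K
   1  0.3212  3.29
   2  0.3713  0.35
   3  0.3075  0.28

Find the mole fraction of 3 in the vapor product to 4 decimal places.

y_3 = 0.0985

Let ψ = V/F and solve Σ zᵢ(Kᵢ−1)/(1+ψ(Kᵢ−1)) = 0.
Feasibility: ΣzᵢKᵢ = 1.2728, Σzᵢ/Kᵢ = 2.2567 — both > 1, two phases present.
Iterate (Newton) starting at ψ = 0.5:
  ψ = 0.5000: g = -0.36057, g' = -1.0996 → ψ = 0.1721
  ψ = 0.1721: g = 0.00318, g' = -1.2733 → ψ = 0.1746
Converged at ψ = 0.1746.
Compositions from xᵢ = zᵢ/(1+ψ(Kᵢ−1)), yᵢ = Kᵢxᵢ:
  1: x = 0.2295, y = 0.7549
  2: x = 0.4188, y = 0.1466
  3: x = 0.3517, y = 0.0985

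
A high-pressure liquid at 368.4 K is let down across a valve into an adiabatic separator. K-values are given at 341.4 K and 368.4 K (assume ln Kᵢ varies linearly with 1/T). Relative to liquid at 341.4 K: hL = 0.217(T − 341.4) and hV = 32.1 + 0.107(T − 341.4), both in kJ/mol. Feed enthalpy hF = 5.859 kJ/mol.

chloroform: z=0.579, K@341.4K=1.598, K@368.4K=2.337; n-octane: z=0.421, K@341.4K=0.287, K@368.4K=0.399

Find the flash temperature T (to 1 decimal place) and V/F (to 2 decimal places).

Adiabatic flash: solve Rachford–Rice at each trial T, then check hF = ψ·hV(T) + (1−ψ)·hL(T).
  T = 341.4 K: K = (1.598, 0.287), RR gives ψ = 0.108, H_out = 3.468 kJ/mol
  T = 368.4 K: K = (2.337, 0.399), RR gives ψ = 0.649, H_out = 24.750 kJ/mol
  T = 354.9 K: K = (1.947, 0.341), RR gives ψ = 0.433, H_out = 16.191 kJ/mol
  T = 348.1 K: K = (1.766, 0.313), RR gives ψ = 0.293, H_out = 10.641 kJ/mol
  T = 344.8 K: K = (1.682, 0.300), RR gives ψ = 0.210, H_out = 7.391 kJ/mol
  T = 343.1 K: K = (1.640, 0.293), RR gives ψ = 0.161, H_out = 5.515 kJ/mol
Linear interpolation between T = 343.1 (H_out = 5.515) and T = 344.8 (H_out = 7.391) on hF = 5.859 gives T ≈ 343.4 K, at which ψ = 0.17.

T = 343.4 K, V/F = 0.17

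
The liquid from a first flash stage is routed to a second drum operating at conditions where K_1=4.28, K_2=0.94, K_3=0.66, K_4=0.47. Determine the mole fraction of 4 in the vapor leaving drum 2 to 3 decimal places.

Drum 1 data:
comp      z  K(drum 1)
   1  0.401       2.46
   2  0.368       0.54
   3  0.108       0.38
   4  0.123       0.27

Drum 1:
Material balance + equilibrium reduce to Σ zᵢ(Kᵢ−1)/(1+ψ₁(Kᵢ−1)) = 0.
Feasibility: ΣzᵢKᵢ = 1.259, Σzᵢ/Kᵢ = 1.584 — both > 1, two phases present.
Iterate (Newton) starting at ψ₁ = 0.5:
  ψ₁ = 0.500: g = -0.1199, g' = -0.667 → ψ₁ = 0.320
Converged at ψ₁ = 0.320.
Drum-1 compositions:
  1: x = 0.273, y = 0.672
  2: x = 0.431, y = 0.233
  3: x = 0.135, y = 0.051
  4: x = 0.160, y = 0.043
Drum-2 feed = drum-1 liquid: z₂ = (0.2734, 0.4315, 0.1347, 0.1605).
Drum 2:
Let ψ₂ = V/F and solve Σ zᵢ(Kᵢ−1)/(1+ψ₂(Kᵢ−1)) = 0.
Check two-phase: ΣzᵢKᵢ = 1.740 > 1 and Σzᵢ/Kᵢ = 1.068 > 1, so g(0) = 0.740 > 0 and g(1) = -0.068 < 0.
Newton iteration, ψ₂⁰ = 0.5:
  ψ₂ = 0.500: g = 0.1421, g' = -0.530 → ψ₂ = 0.768
  ψ₂ = 0.768: g = 0.0222, g' = -0.396 → ψ₂ = 0.824
  ψ₂ = 0.824: g = 0.0002, g' = -0.388 → ψ₂ = 0.825
Converged at ψ₂ = 0.825.
  1: x = 0.074, y = 0.316
  2: x = 0.454, y = 0.427
  3: x = 0.187, y = 0.124
  4: x = 0.285, y = 0.134

y_4 (drum 2) = 0.134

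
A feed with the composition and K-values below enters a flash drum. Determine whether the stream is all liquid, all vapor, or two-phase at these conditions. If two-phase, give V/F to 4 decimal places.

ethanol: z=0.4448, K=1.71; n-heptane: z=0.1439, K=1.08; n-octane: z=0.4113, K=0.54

ΣzᵢKᵢ = 1.1381; Σzᵢ/Kᵢ = 1.1550.
Both exceed 1, so a two-phase solution exists.
Iterate (Newton) starting at ψ = 0.42:
  ψ = 0.4200: g = 0.01990, g' = -0.2676 → ψ = 0.4944
  ψ = 0.4944: g = -0.00005, g' = -0.2695 → ψ = 0.4942
Converged at ψ = 0.4942.

two-phase, V/F = 0.4942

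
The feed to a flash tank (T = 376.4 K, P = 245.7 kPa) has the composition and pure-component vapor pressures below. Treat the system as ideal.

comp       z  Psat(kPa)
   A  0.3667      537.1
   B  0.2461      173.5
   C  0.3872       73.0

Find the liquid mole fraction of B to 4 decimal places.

x_B = 0.2561

Raoult's law: Kᵢ = Pᵢˢᵃᵗ/P = Pᵢˢᵃᵗ/245.7.
  K_A = 537.1/245.7 = 2.185999, K_B = 173.5/245.7 = 0.706146, K_C = 73.0/245.7 = 0.297110
Material balance + equilibrium reduce to Σ zᵢ(Kᵢ−1)/(1+β(Kᵢ−1)) = 0.
g(0) = ΣzᵢKᵢ − 1 = 0.0904 and g(1) = 1 − Σzᵢ/Kᵢ = -0.8195, so a root lies in (0, 1).
Newton iteration, β⁰ = 0.5:
  β = 0.5000: g = -0.23140, g' = -0.6873 → β = 0.1633
  β = 0.1633: g = -0.01907, g' = -0.6296 → β = 0.1330
  β = 0.1330: g = 0.00016, g' = -0.6406 → β = 0.1333
Converged at β = 0.1333.
Compositions from xᵢ = zᵢ/(1+β(Kᵢ−1)), yᵢ = Kᵢxᵢ:
  A: x = 0.3167, y = 0.6922
  B: x = 0.2561, y = 0.1809
  C: x = 0.4272, y = 0.1269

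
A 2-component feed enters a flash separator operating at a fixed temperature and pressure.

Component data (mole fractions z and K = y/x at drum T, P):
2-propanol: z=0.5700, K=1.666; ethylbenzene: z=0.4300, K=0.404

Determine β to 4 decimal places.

Let β = V/F and solve Σ zᵢ(Kᵢ−1)/(1+β(Kᵢ−1)) = 0.
Check two-phase: ΣzᵢKᵢ = 1.1233 > 1 and Σzᵢ/Kᵢ = 1.4065 > 1, so g(0) = 0.1233 > 0 and g(1) = -0.4065 < 0.
Binary case is linear: z₁(K₁−1)(1+β(K₂−1)) + z₂(K₂−1)(1+β(K₁−1)) = 0
⇒ β = [z₁(K₁−1)+z₂(K₂−1)] / [−(K₁−1)(K₂−1)] = 0.12334/0.39694 = 0.3107

β = 0.3107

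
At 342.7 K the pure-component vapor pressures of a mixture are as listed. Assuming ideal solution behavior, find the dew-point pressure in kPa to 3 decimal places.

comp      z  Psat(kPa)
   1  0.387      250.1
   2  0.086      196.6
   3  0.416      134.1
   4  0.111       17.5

At the dew point ψ → 1, so Σzᵢ/Kᵢ = 1 with Kᵢ = Pᵢˢᵃᵗ/P ⇒ 1/P = Σzᵢ/Pᵢˢᵃᵗ.
1/P = 0.387/250.1 + 0.086/196.6 + 0.416/134.1 + 0.111/17.5 = 0.011430 ⇒ P = 87.490 kPa

Pdew = 87.490 kPa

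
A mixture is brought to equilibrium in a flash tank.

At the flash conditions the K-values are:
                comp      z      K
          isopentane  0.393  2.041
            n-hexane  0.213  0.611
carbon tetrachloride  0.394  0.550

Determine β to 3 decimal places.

Newton iteration, β⁰ = 0.5:
  β = 0.500: g = -0.0626, g' = -0.367 → β = 0.329
  β = 0.329: g = 0.0015, g' = -0.389 → β = 0.333
Converged at β = 0.333.

β = 0.333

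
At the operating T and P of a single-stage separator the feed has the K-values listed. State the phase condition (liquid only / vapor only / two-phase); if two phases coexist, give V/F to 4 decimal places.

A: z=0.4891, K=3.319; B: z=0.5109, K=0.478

ΣzᵢKᵢ = 1.8675; Σzᵢ/Kᵢ = 1.2162.
Both exceed 1, so a two-phase solution exists.
Material balance + equilibrium reduce to Σ zᵢ(Kᵢ−1)/(1+ψ(Kᵢ−1)) = 0.
Binary case is linear: z₁(K₁−1)(1+ψ(K₂−1)) + z₂(K₂−1)(1+ψ(K₁−1)) = 0
⇒ ψ = [z₁(K₁−1)+z₂(K₂−1)] / [−(K₁−1)(K₂−1)] = 0.86753/1.21052 = 0.7167

two-phase, V/F = 0.7167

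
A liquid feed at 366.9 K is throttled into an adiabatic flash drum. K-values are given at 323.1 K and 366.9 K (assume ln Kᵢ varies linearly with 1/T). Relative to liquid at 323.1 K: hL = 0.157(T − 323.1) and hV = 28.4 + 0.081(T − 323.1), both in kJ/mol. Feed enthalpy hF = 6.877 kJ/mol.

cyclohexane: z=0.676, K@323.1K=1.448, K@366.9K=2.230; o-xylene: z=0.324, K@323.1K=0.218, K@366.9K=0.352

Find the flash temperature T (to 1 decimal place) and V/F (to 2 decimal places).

Adiabatic flash: solve Rachford–Rice at each trial T, then check hF = ψ·hV(T) + (1−ψ)·hL(T).
  T = 323.1 K: K = (1.448, 0.218), RR gives ψ = 0.141, H_out = 4.011 kJ/mol
  T = 366.9 K: K = (2.230, 0.352), RR gives ψ = 0.780, H_out = 26.427 kJ/mol
  T = 345.0 K: K = (1.822, 0.281), RR gives ψ = 0.546, H_out = 18.043 kJ/mol
  T = 334.1 K: K = (1.631, 0.249), RR gives ψ = 0.387, H_out = 12.381 kJ/mol
  T = 328.6 K: K = (1.538, 0.233), RR gives ψ = 0.280, H_out = 8.691 kJ/mol
  T = 325.9 K: K = (1.494, 0.226), RR gives ψ = 0.217, H_out = 6.549 kJ/mol
  T = 327.2 K: K = (1.515, 0.229), RR gives ψ = 0.248, H_out = 7.613 kJ/mol
Linear interpolation between T = 325.9 (H_out = 6.549) and T = 327.2 (H_out = 7.613) on hF = 6.877 gives T ≈ 326.3 K, at which ψ = 0.23.

T = 326.3 K, V/F = 0.23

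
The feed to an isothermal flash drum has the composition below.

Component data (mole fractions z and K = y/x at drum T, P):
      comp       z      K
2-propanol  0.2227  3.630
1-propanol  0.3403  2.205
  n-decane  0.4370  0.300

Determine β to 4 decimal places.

Let β = V/F and solve Σ zᵢ(Kᵢ−1)/(1+β(Kᵢ−1)) = 0.
Feasibility: ΣzᵢKᵢ = 1.6899, Σzᵢ/Kᵢ = 1.6723 — both > 1, two phases present.
Newton–Raphson from β = 0.55:
  β = 0.5500: g = -0.01138, g' = -1.0022 → β = 0.5386
Converged at β = 0.5386.

β = 0.5386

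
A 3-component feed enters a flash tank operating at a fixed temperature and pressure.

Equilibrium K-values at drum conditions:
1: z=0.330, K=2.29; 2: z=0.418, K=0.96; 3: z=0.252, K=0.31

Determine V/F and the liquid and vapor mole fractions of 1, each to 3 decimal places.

Rachford–Rice: g(V/F) = Σ zᵢ(Kᵢ−1)/(1+V/F(Kᵢ−1)) = 0.
g(0) = ΣzᵢKᵢ − 1 = 0.235 and g(1) = 1 − Σzᵢ/Kᵢ = -0.392, so a root lies in (0, 1).
Newton–Raphson from V/F = 0.5:
  V/F = 0.500: g = -0.0237, g' = -0.483 → V/F = 0.451
  V/F = 0.451: g = -0.0003, g' = -0.473 → V/F = 0.450
Converged at V/F = 0.450.
Compositions from xᵢ = zᵢ/(1+V/F(Kᵢ−1)), yᵢ = Kᵢxᵢ:
  1: x = 0.209, y = 0.478
  2: x = 0.426, y = 0.409
  3: x = 0.366, y = 0.113

V/F = 0.450, x_1 = 0.209, y_1 = 0.478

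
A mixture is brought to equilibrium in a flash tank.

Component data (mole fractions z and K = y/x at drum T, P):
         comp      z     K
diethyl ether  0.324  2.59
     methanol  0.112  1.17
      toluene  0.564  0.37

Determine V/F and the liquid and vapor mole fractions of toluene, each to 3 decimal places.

V/F = 0.204, x_toluene = 0.647, y_toluene = 0.239

Material balance + equilibrium reduce to Σ zᵢ(Kᵢ−1)/(1+V/F(Kᵢ−1)) = 0.
Check two-phase: ΣzᵢKᵢ = 1.179 > 1 and Σzᵢ/Kᵢ = 1.745 > 1, so g(0) = 0.179 > 0 and g(1) = -0.745 < 0.
Newton iteration, V/F⁰ = 0.5:
  V/F = 0.500: g = -0.2142, g' = -0.734 → V/F = 0.208
  V/F = 0.208: g = -0.0036, g' = -0.762 → V/F = 0.204
Converged at V/F = 0.204.
Compositions from xᵢ = zᵢ/(1+V/F(Kᵢ−1)), yᵢ = Kᵢxᵢ:
  diethyl ether: x = 0.245, y = 0.634
  methanol: x = 0.108, y = 0.127
  toluene: x = 0.647, y = 0.239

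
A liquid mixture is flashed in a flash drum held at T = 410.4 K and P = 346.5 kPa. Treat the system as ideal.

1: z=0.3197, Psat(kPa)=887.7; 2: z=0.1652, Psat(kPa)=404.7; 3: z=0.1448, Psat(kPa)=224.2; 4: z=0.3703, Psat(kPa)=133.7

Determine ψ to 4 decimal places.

Raoult's law: Kᵢ = Pᵢˢᵃᵗ/P = Pᵢˢᵃᵗ/346.5.
  K_1 = 887.7/346.5 = 2.561905, K_2 = 404.7/346.5 = 1.167965, K_3 = 224.2/346.5 = 0.647042, K_4 = 133.7/346.5 = 0.385859
Newton iteration, ψ⁰ = 0.5:
  ψ = 0.5000: g = -0.08428, g' = -0.5673 → ψ = 0.3514
  ψ = 0.3514: g = 0.00022, g' = -0.5799 → ψ = 0.3518
Converged at ψ = 0.3518.

ψ = 0.3518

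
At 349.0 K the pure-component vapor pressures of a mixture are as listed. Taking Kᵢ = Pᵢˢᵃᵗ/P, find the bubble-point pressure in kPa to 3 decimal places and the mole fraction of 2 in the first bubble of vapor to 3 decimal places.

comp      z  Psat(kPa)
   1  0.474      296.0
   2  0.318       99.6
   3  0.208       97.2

Pbub = 192.194 kPa, y_2 = 0.165

At the bubble point ψ → 0, so ΣzᵢKᵢ = 1 with Kᵢ = Pᵢˢᵃᵗ/P ⇒ P = ΣzᵢPᵢˢᵃᵗ.
P = 0.474·296.0 + 0.318·99.6 + 0.208·97.2 = 192.194 kPa
yᵢ = zᵢPᵢˢᵃᵗ/P ⇒ y_2 = 0.318·99.6/192.194 = 0.165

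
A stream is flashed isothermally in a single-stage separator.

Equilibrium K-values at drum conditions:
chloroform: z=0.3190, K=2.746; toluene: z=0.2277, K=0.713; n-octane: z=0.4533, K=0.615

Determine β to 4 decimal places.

Iterate (Newton) starting at β = 0.5:
  β = 0.5000: g = 0.00495, g' = -0.4058 → β = 0.5122
  β = 0.5122: g = 0.00003, g' = -0.4010 → β = 0.5123
Converged at β = 0.5123.

β = 0.5123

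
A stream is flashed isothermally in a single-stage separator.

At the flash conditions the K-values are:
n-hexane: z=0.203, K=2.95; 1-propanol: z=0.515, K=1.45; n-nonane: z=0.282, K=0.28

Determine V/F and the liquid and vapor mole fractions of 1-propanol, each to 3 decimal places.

V/F = 0.611, x_1-propanol = 0.404, y_1-propanol = 0.586

Material balance + equilibrium reduce to Σ zᵢ(Kᵢ−1)/(1+V/F(Kᵢ−1)) = 0.
g(0) = ΣzᵢKᵢ − 1 = 0.425 and g(1) = 1 − Σzᵢ/Kᵢ = -0.431, so a root lies in (0, 1).
Newton–Raphson from V/F = 0.52:
  V/F = 0.520: g = 0.0598, g' = -0.632 → V/F = 0.615
  V/F = 0.615: g = -0.0026, g' = -0.694 → V/F = 0.611
Converged at V/F = 0.611.
Compositions from xᵢ = zᵢ/(1+V/F(Kᵢ−1)), yᵢ = Kᵢxᵢ:
  n-hexane: x = 0.093, y = 0.273
  1-propanol: x = 0.404, y = 0.586
  n-nonane: x = 0.503, y = 0.141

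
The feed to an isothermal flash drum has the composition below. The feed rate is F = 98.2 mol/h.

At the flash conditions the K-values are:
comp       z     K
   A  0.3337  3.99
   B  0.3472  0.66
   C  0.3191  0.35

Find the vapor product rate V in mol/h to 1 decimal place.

Let ψ = V/F and solve Σ zᵢ(Kᵢ−1)/(1+ψ(Kᵢ−1)) = 0.
Check two-phase: ΣzᵢKᵢ = 1.6723 > 1 and Σzᵢ/Kᵢ = 1.5214 > 1, so g(0) = 0.6723 > 0 and g(1) = -0.5214 < 0.
Newton–Raphson from ψ = 0.52:
  ψ = 0.5200: g = -0.06617, g' = -0.8239 → ψ = 0.4397
  ψ = 0.4397: g = 0.00185, g' = -0.8766 → ψ = 0.4418
Converged at ψ = 0.4418.
Then V = ψ·F = 0.4418·98.2 = 43.4 mol/h and L = F − V = 54.8 mol/h.

V = 43.4 mol/h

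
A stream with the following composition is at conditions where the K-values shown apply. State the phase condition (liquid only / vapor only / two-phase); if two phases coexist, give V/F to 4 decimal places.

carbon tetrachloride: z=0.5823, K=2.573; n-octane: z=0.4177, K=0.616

ΣzᵢKᵢ = 1.7556; Σzᵢ/Kᵢ = 0.9044.
Since Σzᵢ/Kᵢ < 1 the mixture is above its dew point — single vapor phase.

vapor only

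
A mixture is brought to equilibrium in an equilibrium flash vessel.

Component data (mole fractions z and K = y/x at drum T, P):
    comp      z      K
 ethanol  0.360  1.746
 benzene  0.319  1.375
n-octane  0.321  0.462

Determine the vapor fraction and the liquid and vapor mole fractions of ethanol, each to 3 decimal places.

Newton iteration, ψ⁰ = 0.37:
  ψ = 0.370: g = 0.0999, g' = -0.302 → ψ = 0.700
  ψ = 0.700: g = -0.0059, g' = -0.354 → ψ = 0.683
Converged at ψ = 0.683.
Compositions from xᵢ = zᵢ/(1+ψ(Kᵢ−1)), yᵢ = Kᵢxᵢ:
  ethanol: x = 0.238, y = 0.416
  benzene: x = 0.254, y = 0.349
  n-octane: x = 0.508, y = 0.235

ψ = 0.683, x_ethanol = 0.238, y_ethanol = 0.416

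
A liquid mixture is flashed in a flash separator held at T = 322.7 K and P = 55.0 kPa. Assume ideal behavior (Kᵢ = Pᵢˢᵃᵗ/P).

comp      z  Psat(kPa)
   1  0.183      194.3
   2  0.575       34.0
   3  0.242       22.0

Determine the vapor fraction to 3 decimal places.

Raoult's law: Kᵢ = Pᵢˢᵃᵗ/P = Pᵢˢᵃᵗ/55.0.
  K_1 = 194.3/55.0 = 3.53273, K_2 = 34.0/55.0 = 0.61818, K_3 = 22.0/55.0 = 0.40000
Rachford–Rice: g(ψ) = Σ zᵢ(Kᵢ−1)/(1+ψ(Kᵢ−1)) = 0.
g(0) = ΣzᵢKᵢ − 1 = 0.099 and g(1) = 1 − Σzᵢ/Kᵢ = -0.587, so a root lies in (0, 1).
Newton iteration, ψ⁰ = 0.4:
  ψ = 0.400: g = -0.2199, g' = -0.557 → ψ = 0.005
  ψ = 0.005: g = 0.0917, g' = -1.315 → ψ = 0.075
  ψ = 0.075: g = 0.0114, g' = -1.013 → ψ = 0.086
  ψ = 0.086: g = 0.0002, g' = -0.977 → ψ = 0.087
Converged at ψ = 0.087.

ψ = 0.087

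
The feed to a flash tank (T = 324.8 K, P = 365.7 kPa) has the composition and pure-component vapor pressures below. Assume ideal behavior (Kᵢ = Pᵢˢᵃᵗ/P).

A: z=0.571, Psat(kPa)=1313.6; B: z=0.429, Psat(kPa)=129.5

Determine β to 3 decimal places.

β = 0.719

Raoult's law: Kᵢ = Pᵢˢᵃᵗ/P = Pᵢˢᵃᵗ/365.7.
  K_A = 1313.6/365.7 = 3.59202, K_B = 129.5/365.7 = 0.35412
Let β = V/F and solve Σ zᵢ(Kᵢ−1)/(1+β(Kᵢ−1)) = 0.
Check two-phase: ΣzᵢKᵢ = 2.203 > 1 and Σzᵢ/Kᵢ = 1.370 > 1, so g(0) = 1.203 > 0 and g(1) = -0.370 < 0.
Binary case is linear: z₁(K₁−1)(1+β(K₂−1)) + z₂(K₂−1)(1+β(K₁−1)) = 0
⇒ β = [z₁(K₁−1)+z₂(K₂−1)] / [−(K₁−1)(K₂−1)] = 1.2030/1.6741 = 0.719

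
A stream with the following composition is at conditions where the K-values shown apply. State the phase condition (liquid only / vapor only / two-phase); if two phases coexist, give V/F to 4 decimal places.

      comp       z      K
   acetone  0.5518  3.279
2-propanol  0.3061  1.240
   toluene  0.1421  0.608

ΣzᵢKᵢ = 2.2753; Σzᵢ/Kᵢ = 0.6489.
Since Σzᵢ/Kᵢ < 1 the mixture is above its dew point — single vapor phase.

vapor only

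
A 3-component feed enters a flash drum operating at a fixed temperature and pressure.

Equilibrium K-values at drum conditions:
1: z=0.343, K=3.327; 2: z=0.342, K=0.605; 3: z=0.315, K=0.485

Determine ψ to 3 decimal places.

ψ = 0.472

Material balance + equilibrium reduce to Σ zᵢ(Kᵢ−1)/(1+ψ(Kᵢ−1)) = 0.
Feasibility: ΣzᵢKᵢ = 1.501, Σzᵢ/Kᵢ = 1.318 — both > 1, two phases present.
Newton iteration, ψ⁰ = 0.5:
  ψ = 0.500: g = -0.0179, g' = -0.631 → ψ = 0.472
Converged at ψ = 0.472.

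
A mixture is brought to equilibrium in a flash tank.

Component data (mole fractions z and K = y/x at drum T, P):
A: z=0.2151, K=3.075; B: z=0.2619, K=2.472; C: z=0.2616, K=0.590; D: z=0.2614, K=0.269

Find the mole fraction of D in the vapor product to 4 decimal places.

y_D = 0.1116

Rachford–Rice: g(ψ) = Σ zᵢ(Kᵢ−1)/(1+ψ(Kᵢ−1)) = 0.
g(0) = ΣzᵢKᵢ − 1 = 0.5335 and g(1) = 1 − Σzᵢ/Kᵢ = -0.5910, so a root lies in (0, 1).
Iterate (Newton) starting at ψ = 0.5:
  ψ = 0.5000: g = 0.00506, g' = -0.8279 → ψ = 0.5061
Converged at ψ = 0.5061.
Compositions from xᵢ = zᵢ/(1+ψ(Kᵢ−1)), yᵢ = Kᵢxᵢ:
  A: x = 0.1049, y = 0.3226
  B: x = 0.1501, y = 0.3710
  C: x = 0.3301, y = 0.1948
  D: x = 0.4149, y = 0.1116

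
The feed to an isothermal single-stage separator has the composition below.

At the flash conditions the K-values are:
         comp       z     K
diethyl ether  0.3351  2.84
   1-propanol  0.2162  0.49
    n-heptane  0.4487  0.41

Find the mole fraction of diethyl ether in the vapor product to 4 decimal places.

Rachford–Rice: g(ψ) = Σ zᵢ(Kᵢ−1)/(1+ψ(Kᵢ−1)) = 0.
g(0) = ΣzᵢKᵢ − 1 = 0.2416 and g(1) = 1 − Σzᵢ/Kᵢ = -0.6536, so a root lies in (0, 1).
Newton iteration, ψ⁰ = 0.5:
  ψ = 0.5000: g = -0.20237, g' = -0.7233 → ψ = 0.2202
  ψ = 0.2202: g = 0.01031, g' = -0.8522 → ψ = 0.2323
  ψ = 0.2323: g = 0.00008, g' = -0.8389 → ψ = 0.2324
Converged at ψ = 0.2324.
Compositions from xᵢ = zᵢ/(1+ψ(Kᵢ−1)), yᵢ = Kᵢxᵢ:
  diethyl ether: x = 0.2347, y = 0.6666
  1-propanol: x = 0.2453, y = 0.1202
  n-heptane: x = 0.5200, y = 0.2132

y_diethyl ether = 0.6666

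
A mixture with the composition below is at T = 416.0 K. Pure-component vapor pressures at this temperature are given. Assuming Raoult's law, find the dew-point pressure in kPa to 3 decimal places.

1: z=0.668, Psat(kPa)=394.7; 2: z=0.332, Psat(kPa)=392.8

Pdew = 394.067 kPa

At the dew point ψ → 1, so Σzᵢ/Kᵢ = 1 with Kᵢ = Pᵢˢᵃᵗ/P ⇒ 1/P = Σzᵢ/Pᵢˢᵃᵗ.
1/P = 0.668/394.7 + 0.332/392.8 = 0.002538 ⇒ P = 394.067 kPa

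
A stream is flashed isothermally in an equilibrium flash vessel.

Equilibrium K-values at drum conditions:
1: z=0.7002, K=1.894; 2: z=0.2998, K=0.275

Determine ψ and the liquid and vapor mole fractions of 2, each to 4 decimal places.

Material balance + equilibrium reduce to Σ zᵢ(Kᵢ−1)/(1+ψ(Kᵢ−1)) = 0.
Check two-phase: ΣzᵢKᵢ = 1.4086 > 1 and Σzᵢ/Kᵢ = 1.4599 > 1, so g(0) = 0.4086 > 0 and g(1) = -0.4599 < 0.
Binary case is linear: z₁(K₁−1)(1+ψ(K₂−1)) + z₂(K₂−1)(1+ψ(K₁−1)) = 0
⇒ ψ = [z₁(K₁−1)+z₂(K₂−1)] / [−(K₁−1)(K₂−1)] = 0.40862/0.64815 = 0.6304
Compositions from xᵢ = zᵢ/(1+ψ(Kᵢ−1)), yᵢ = Kᵢxᵢ:
  1: x = 0.4478, y = 0.8481
  2: x = 0.5522, y = 0.1519

ψ = 0.6304, x_2 = 0.5522, y_2 = 0.1519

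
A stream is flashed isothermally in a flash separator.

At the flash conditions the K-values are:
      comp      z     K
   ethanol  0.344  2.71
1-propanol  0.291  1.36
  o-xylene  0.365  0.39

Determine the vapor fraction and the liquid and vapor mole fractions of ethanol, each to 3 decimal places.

Let ψ = V/F and solve Σ zᵢ(Kᵢ−1)/(1+ψ(Kᵢ−1)) = 0.
Check two-phase: ΣzᵢKᵢ = 1.470 > 1 and Σzᵢ/Kᵢ = 1.277 > 1, so g(0) = 0.470 > 0 and g(1) = -0.277 < 0.
Iterate (Newton) starting at ψ = 0.42:
  ψ = 0.420: g = 0.1340, g' = -0.615 → ψ = 0.638
  ψ = 0.638: g = 0.0020, g' = -0.619 → ψ = 0.641
Converged at ψ = 0.641.
Compositions from xᵢ = zᵢ/(1+ψ(Kᵢ−1)), yᵢ = Kᵢxᵢ:
  ethanol: x = 0.164, y = 0.445
  1-propanol: x = 0.236, y = 0.322
  o-xylene: x = 0.599, y = 0.234

ψ = 0.641, x_ethanol = 0.164, y_ethanol = 0.445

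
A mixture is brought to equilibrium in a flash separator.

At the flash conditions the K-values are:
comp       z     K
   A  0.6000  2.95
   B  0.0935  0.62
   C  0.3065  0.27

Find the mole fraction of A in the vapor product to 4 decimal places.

y_A = 0.7547

Rachford–Rice: g(V/F) = Σ zᵢ(Kᵢ−1)/(1+V/F(Kᵢ−1)) = 0.
g(0) = ΣzᵢKᵢ − 1 = 0.9107 and g(1) = 1 − Σzᵢ/Kᵢ = -0.4894, so a root lies in (0, 1).
Iterate (Newton) starting at V/F = 0.5:
  V/F = 0.5000: g = 0.19619, g' = -1.0106 → V/F = 0.6941
  V/F = 0.6941: g = -0.00473, g' = -1.1080 → V/F = 0.6899
Converged at V/F = 0.6899.
Compositions from xᵢ = zᵢ/(1+V/F(Kᵢ−1)), yᵢ = Kᵢxᵢ:
  A: x = 0.2558, y = 0.7547
  B: x = 0.1267, y = 0.0786
  C: x = 0.6174, y = 0.1667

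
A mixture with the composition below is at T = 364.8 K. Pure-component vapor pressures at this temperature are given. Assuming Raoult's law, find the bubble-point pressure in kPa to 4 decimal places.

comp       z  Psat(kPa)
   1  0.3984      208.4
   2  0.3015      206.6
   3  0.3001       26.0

Pbub = 153.1191 kPa

At the bubble point ψ → 0, so ΣzᵢKᵢ = 1 with Kᵢ = Pᵢˢᵃᵗ/P ⇒ P = ΣzᵢPᵢˢᵃᵗ.
P = 0.3984·208.4 + 0.3015·206.6 + 0.3001·26.0 = 153.1191 kPa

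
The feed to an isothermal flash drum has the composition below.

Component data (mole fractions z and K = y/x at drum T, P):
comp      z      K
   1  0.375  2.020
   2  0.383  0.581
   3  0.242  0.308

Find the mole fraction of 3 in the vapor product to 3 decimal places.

y_3 = 0.080

Newton iteration, ψ⁰ = 0.5:
  ψ = 0.500: g = -0.2058, g' = -0.550 → ψ = 0.126
  ψ = 0.126: g = -0.0138, g' = -0.520 → ψ = 0.099
Converged at ψ = 0.099.
Compositions from xᵢ = zᵢ/(1+ψ(Kᵢ−1)), yᵢ = Kᵢxᵢ:
  1: x = 0.340, y = 0.688
  2: x = 0.400, y = 0.232
  3: x = 0.260, y = 0.080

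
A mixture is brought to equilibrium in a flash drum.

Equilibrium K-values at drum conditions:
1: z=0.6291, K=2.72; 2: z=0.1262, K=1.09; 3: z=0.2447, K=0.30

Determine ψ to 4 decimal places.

ψ = 0.8754

Rachford–Rice: g(ψ) = Σ zᵢ(Kᵢ−1)/(1+ψ(Kᵢ−1)) = 0.
g(0) = ΣzᵢKᵢ − 1 = 0.9221 and g(1) = 1 − Σzᵢ/Kᵢ = -0.1627, so a root lies in (0, 1).
Newton iteration, ψ⁰ = 0.61:
  ψ = 0.6100: g = 0.23987, g' = -0.8093 → ψ = 0.9064
  ψ = 0.9064: g = -0.03526, g' = -1.1825 → ψ = 0.8766
  ψ = 0.8766: g = -0.00127, g' = -1.0999 → ψ = 0.8754
Converged at ψ = 0.8754.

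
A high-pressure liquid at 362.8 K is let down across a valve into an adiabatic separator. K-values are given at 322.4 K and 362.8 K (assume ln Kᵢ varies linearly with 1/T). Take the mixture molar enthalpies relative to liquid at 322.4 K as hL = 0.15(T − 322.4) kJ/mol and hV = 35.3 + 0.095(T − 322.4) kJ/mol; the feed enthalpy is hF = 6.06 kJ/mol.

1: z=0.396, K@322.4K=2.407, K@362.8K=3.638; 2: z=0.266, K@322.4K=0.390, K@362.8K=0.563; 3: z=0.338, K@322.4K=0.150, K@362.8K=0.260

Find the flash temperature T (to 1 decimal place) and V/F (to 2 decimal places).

T = 327.4 K, V/F = 0.15

Adiabatic flash: solve Rachford–Rice at each trial T, then check hF = ψ·hV(T) + (1−ψ)·hL(T).
  T = 322.4 K: K = (2.407, 0.390, 0.150), RR gives ψ = 0.102, H_out = 3.588 kJ/mol
  T = 362.8 K: K = (3.638, 0.563, 0.260), RR gives ψ = 0.411, H_out = 19.658 kJ/mol
  T = 342.6 K: K = (2.995, 0.474, 0.201), RR gives ψ = 0.275, H_out = 12.440 kJ/mol
  T = 332.5 K: K = (2.694, 0.431, 0.174), RR gives ψ = 0.196, H_out = 8.335 kJ/mol
  T = 327.4 K: K = (2.547, 0.410, 0.162), RR gives ψ = 0.151, H_out = 6.040 kJ/mol
  T = 329.9 K: K = (2.619, 0.420, 0.168), RR gives ψ = 0.174, H_out = 7.188 kJ/mol
  T = 328.6 K: K = (2.581, 0.415, 0.165), RR gives ψ = 0.162, H_out = 6.597 kJ/mol
Linear interpolation between T = 327.4 (H_out = 6.040) and T = 328.6 (H_out = 6.597) on hF = 6.06 gives T ≈ 327.4 K, at which ψ = 0.15.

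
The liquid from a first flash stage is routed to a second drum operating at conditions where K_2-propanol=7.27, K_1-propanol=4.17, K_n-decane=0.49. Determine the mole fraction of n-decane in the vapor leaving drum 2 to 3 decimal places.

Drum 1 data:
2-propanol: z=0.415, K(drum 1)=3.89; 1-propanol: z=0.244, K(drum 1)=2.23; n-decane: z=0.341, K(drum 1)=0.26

y_n-decane (drum 2) = 0.439

Drum 1:
Let ψ₁ = V/F and solve Σ zᵢ(Kᵢ−1)/(1+ψ₁(Kᵢ−1)) = 0.
g(0) = ΣzᵢKᵢ − 1 = 1.247 and g(1) = 1 − Σzᵢ/Kᵢ = -0.528, so a root lies in (0, 1).
Iterate (Newton) starting at ψ₁ = 0.48:
  ψ₁ = 0.480: g = 0.2998, g' = -1.203 → ψ₁ = 0.729
  ψ₁ = 0.729: g = -0.0038, g' = -1.342 → ψ₁ = 0.726
Converged at ψ₁ = 0.726.
Drum-1 compositions:
  2-propanol: x = 0.134, y = 0.521
  1-propanol: x = 0.129, y = 0.287
  n-decane: x = 0.737, y = 0.192
Drum-2 feed = drum-1 liquid: z₂ = (0.1339, 0.1289, 0.7372).
Drum 2:
Rachford–Rice: g(ψ₂) = Σ zᵢ(Kᵢ−1)/(1+ψ₂(Kᵢ−1)) = 0.
Feasibility: ΣzᵢKᵢ = 1.872, Σzᵢ/Kᵢ = 1.554 — both > 1, two phases present.
Newton–Raphson from ψ₂ = 0.5:
  ψ₂ = 0.500: g = -0.1436, g' = -0.847 → ψ₂ = 0.331
  ψ₂ = 0.331: g = 0.0206, g' = -1.144 → ψ₂ = 0.349
Converged at ψ₂ = 0.349.
  2-propanol: x = 0.042, y = 0.305
  1-propanol: x = 0.061, y = 0.255
  n-decane: x = 0.897, y = 0.439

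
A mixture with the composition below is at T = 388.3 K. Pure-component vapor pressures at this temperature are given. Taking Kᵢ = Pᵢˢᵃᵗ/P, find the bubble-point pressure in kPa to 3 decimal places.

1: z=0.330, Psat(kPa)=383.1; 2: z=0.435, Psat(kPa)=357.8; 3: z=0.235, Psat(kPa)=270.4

Pbub = 345.610 kPa

At the bubble point ψ → 0, so ΣzᵢKᵢ = 1 with Kᵢ = Pᵢˢᵃᵗ/P ⇒ P = ΣzᵢPᵢˢᵃᵗ.
P = 0.330·383.1 + 0.435·357.8 + 0.235·270.4 = 345.610 kPa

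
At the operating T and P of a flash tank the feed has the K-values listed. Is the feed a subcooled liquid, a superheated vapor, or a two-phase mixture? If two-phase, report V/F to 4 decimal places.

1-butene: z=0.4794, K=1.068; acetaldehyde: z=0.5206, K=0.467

ΣzᵢKᵢ = 0.7551; Σzᵢ/Kᵢ = 1.5637.
Since ΣzᵢKᵢ < 1 the mixture is below its bubble point — single liquid phase.

subcooled liquid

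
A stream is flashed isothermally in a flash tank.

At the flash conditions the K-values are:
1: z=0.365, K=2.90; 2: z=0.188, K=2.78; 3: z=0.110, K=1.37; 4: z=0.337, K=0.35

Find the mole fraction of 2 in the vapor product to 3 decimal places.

Material balance + equilibrium reduce to Σ zᵢ(Kᵢ−1)/(1+V/F(Kᵢ−1)) = 0.
Feasibility: ΣzᵢKᵢ = 1.850, Σzᵢ/Kᵢ = 1.237 — both > 1, two phases present.
Newton–Raphson from V/F = 0.5:
  V/F = 0.500: g = 0.2425, g' = -0.836 → V/F = 0.790
  V/F = 0.790: g = -0.0023, g' = -0.924 → V/F = 0.787
Converged at V/F = 0.787.
Compositions from xᵢ = zᵢ/(1+V/F(Kᵢ−1)), yᵢ = Kᵢxᵢ:
  1: x = 0.146, y = 0.424
  2: x = 0.078, y = 0.218
  3: x = 0.085, y = 0.117
  4: x = 0.690, y = 0.242

y_2 = 0.218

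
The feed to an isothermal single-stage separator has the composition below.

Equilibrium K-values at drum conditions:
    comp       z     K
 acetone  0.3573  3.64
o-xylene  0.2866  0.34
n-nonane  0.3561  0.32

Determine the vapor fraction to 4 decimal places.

Material balance + equilibrium reduce to Σ zᵢ(Kᵢ−1)/(1+ψ(Kᵢ−1)) = 0.
Check two-phase: ΣzᵢKᵢ = 1.5120 > 1 and Σzᵢ/Kᵢ = 2.0539 > 1, so g(0) = 0.5120 > 0 and g(1) = -1.0539 < 0.
Newton iteration, ψ⁰ = 0.36:
  ψ = 0.3600: g = -0.08512, g' = -1.1581 → ψ = 0.2865
  ψ = 0.2865: g = 0.00305, g' = -1.2511 → ψ = 0.2889
Converged at ψ = 0.2889.

ψ = 0.2889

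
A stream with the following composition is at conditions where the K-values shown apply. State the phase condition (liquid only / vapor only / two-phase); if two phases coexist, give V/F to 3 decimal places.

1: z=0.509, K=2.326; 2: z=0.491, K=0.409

two-phase, V/F = 0.491

ΣzᵢKᵢ = 1.385; Σzᵢ/Kᵢ = 1.419.
Both exceed 1, so a two-phase solution exists.
Iterate (Newton) starting at ψ = 0.53:
  ψ = 0.530: g = -0.0262, g' = -0.672 → ψ = 0.491
Converged at ψ = 0.491.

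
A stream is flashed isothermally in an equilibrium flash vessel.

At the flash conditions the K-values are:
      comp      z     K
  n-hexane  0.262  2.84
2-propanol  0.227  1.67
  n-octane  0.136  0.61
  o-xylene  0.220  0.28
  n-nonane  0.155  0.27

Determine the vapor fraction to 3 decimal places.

ψ = 0.339

Material balance + equilibrium reduce to Σ zᵢ(Kᵢ−1)/(1+ψ(Kᵢ−1)) = 0.
g(0) = ΣzᵢKᵢ − 1 = 0.310 and g(1) = 1 − Σzᵢ/Kᵢ = -0.811, so a root lies in (0, 1).
Iterate (Newton) starting at ψ = 0.5:
  ψ = 0.500: g = -0.1266, g' = -0.813 → ψ = 0.344
  ψ = 0.344: g = -0.0043, g' = -0.776 → ψ = 0.339
Converged at ψ = 0.339.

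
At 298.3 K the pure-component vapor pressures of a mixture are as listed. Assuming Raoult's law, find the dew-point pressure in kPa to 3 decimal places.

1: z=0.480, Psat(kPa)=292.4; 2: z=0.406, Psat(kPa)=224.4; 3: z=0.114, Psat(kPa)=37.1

At the dew point ψ → 1, so Σzᵢ/Kᵢ = 1 with Kᵢ = Pᵢˢᵃᵗ/P ⇒ 1/P = Σzᵢ/Pᵢˢᵃᵗ.
1/P = 0.480/292.4 + 0.406/224.4 + 0.114/37.1 = 0.006524 ⇒ P = 153.289 kPa

Pdew = 153.289 kPa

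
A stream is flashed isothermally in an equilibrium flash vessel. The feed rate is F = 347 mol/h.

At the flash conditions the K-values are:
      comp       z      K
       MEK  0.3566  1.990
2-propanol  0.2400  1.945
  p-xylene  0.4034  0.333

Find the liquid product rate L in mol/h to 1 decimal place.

L = 180.7 mol/h

Newton iteration, V/F⁰ = 0.5:
  V/F = 0.5000: g = -0.01354, g' = -0.6592 → V/F = 0.4795
  V/F = 0.4795: g = -0.00010, g' = -0.6501 → V/F = 0.4793
Converged at V/F = 0.4793.
Then V = V/F·F = 0.4793·347 = 166.3 mol/h and L = F − V = 180.7 mol/h.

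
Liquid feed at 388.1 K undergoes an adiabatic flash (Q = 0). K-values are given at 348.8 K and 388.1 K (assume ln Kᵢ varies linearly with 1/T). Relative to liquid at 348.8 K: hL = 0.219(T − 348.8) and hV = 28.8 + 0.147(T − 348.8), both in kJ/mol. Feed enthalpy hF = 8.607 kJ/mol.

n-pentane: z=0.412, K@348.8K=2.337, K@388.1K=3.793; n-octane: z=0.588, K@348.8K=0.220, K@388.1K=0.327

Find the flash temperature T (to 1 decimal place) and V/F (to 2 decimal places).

T = 360.9 K, V/F = 0.21

Adiabatic flash: solve Rachford–Rice at each trial T, then check hF = ψ·hV(T) + (1−ψ)·hL(T).
  T = 348.8 K: K = (2.337, 0.220), RR gives ψ = 0.088, H_out = 2.546 kJ/mol
  T = 388.1 K: K = (3.793, 0.327), RR gives ψ = 0.402, H_out = 19.038 kJ/mol
  T = 368.5 K: K = (3.018, 0.271), RR gives ψ = 0.274, H_out = 11.814 kJ/mol
  T = 358.6 K: K = (2.663, 0.245), RR gives ψ = 0.192, H_out = 7.542 kJ/mol
  T = 363.6 K: K = (2.839, 0.258), RR gives ψ = 0.236, H_out = 9.774 kJ/mol
  T = 361.1 K: K = (2.750, 0.251), RR gives ψ = 0.214, H_out = 8.679 kJ/mol
  T = 359.9 K: K = (2.708, 0.248), RR gives ψ = 0.204, H_out = 8.139 kJ/mol
Linear interpolation between T = 359.9 (H_out = 8.139) and T = 361.1 (H_out = 8.679) on hF = 8.607 gives T ≈ 360.9 K, at which ψ = 0.21.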